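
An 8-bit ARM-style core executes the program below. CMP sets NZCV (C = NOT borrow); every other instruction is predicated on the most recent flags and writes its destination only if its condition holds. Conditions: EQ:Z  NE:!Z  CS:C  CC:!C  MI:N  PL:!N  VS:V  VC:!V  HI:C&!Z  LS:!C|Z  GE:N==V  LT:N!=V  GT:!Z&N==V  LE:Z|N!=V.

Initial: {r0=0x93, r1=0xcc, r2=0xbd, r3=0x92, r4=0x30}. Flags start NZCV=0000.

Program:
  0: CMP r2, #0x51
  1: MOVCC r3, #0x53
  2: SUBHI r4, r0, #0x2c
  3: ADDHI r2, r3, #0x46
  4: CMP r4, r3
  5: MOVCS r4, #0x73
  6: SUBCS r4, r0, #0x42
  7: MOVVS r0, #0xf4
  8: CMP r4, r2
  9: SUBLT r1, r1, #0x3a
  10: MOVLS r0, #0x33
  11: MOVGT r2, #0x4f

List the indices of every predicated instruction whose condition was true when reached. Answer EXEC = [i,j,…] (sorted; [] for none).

EXEC = [2,3,7,10,11]

[0] flags=0011 → (cmp)
[1] flags=0011 CC?F → skip
[2] flags=0011 HI?T → r4=0x67
[3] flags=0011 HI?T → r2=0xd8
[4] flags=1001 → (cmp)
[5] flags=1001 CS?F → skip
[6] flags=1001 CS?F → skip
[7] flags=1001 VS?T → r0=0xf4
[8] flags=1001 → (cmp)
[9] flags=1001 LT?F → skip
[10] flags=1001 LS?T → r0=0x33
[11] flags=1001 GT?T → r2=0x4f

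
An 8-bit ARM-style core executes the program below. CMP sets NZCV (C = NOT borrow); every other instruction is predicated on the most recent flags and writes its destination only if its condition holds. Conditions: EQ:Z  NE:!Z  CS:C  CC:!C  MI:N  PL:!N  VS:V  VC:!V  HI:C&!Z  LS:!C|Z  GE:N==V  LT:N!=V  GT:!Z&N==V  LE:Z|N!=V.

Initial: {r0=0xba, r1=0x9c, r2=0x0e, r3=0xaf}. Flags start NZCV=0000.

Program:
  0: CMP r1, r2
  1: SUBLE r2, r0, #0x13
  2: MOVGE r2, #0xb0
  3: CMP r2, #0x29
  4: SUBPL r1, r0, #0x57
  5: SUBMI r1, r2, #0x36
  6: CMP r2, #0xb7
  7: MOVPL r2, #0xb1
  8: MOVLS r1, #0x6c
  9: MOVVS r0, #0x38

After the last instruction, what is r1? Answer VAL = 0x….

VAL = 0x6c

[0] flags=1010 → (cmp)
[1] flags=1010 LE?T → r2=0xa7
[2] flags=1010 GE?F → skip
[3] flags=0011 → (cmp)
[4] flags=0011 PL?T → r1=0x63
[5] flags=0011 MI?F → skip
[6] flags=1000 → (cmp)
[7] flags=1000 PL?F → skip
[8] flags=1000 LS?T → r1=0x6c
[9] flags=1000 VS?F → skip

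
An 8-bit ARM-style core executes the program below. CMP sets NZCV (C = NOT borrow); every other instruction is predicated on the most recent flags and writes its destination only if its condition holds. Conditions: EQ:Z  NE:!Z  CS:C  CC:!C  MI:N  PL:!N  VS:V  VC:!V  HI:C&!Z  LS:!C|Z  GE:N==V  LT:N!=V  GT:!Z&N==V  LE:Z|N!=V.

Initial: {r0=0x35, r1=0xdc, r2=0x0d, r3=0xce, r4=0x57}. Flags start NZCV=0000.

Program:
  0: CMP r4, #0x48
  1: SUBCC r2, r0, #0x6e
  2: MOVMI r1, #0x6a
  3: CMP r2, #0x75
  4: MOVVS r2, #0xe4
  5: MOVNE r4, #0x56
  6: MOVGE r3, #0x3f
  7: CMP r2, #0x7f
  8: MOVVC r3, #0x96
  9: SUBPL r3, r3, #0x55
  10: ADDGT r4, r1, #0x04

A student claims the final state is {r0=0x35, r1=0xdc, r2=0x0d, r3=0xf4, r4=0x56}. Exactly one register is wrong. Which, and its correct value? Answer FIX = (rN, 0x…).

0: ✓ CMP  NZCV=0010
1: · SUBCC
2: · MOVMI
3: ✓ CMP  NZCV=1000
4: · MOVVS
5: ✓ MOVNE  r4←0x56
6: · MOVGE
7: ✓ CMP  NZCV=1000
8: ✓ MOVVC  r3←0x96
9: · SUBPL
10: · ADDGT

FIX = (r3, 0x96)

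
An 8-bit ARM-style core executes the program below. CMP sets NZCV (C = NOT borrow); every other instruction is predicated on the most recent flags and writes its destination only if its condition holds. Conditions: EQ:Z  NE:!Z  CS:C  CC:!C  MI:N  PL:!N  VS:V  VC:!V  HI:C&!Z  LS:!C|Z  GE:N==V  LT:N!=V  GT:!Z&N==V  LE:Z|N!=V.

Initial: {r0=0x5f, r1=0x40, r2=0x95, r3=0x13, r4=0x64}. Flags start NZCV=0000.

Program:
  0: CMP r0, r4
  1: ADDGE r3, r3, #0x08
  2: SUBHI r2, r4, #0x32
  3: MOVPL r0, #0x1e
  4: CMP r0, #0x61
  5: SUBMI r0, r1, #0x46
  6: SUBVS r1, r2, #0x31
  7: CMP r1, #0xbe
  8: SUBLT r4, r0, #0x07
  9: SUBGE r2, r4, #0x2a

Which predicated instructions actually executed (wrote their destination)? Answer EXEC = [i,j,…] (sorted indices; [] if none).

EXEC = [5,9]

[0] flags=1000 → (cmp)
[1] flags=1000 GE?F → skip
[2] flags=1000 HI?F → skip
[3] flags=1000 PL?F → skip
[4] flags=1000 → (cmp)
[5] flags=1000 MI?T → r0=0xfa
[6] flags=1000 VS?F → skip
[7] flags=1001 → (cmp)
[8] flags=1001 LT?F → skip
[9] flags=1001 GE?T → r2=0x3a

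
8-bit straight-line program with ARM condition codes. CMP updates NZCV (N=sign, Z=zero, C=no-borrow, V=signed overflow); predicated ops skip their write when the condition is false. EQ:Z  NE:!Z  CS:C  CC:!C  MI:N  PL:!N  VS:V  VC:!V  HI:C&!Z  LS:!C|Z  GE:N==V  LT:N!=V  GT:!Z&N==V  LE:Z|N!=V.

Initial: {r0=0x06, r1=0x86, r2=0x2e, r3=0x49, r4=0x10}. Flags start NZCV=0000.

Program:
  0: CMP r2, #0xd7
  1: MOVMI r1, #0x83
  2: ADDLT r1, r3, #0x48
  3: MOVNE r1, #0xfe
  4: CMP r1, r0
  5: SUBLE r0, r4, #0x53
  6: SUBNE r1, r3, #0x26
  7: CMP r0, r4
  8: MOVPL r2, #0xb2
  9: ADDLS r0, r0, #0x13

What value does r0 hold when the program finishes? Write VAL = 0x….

VAL = 0xbd

0: ✓ CMP  NZCV=0000
1: · MOVMI
2: · ADDLT
3: ✓ MOVNE  r1←0xfe
4: ✓ CMP  NZCV=1010
5: ✓ SUBLE  r0←0xbd
6: ✓ SUBNE  r1←0x23
7: ✓ CMP  NZCV=1010
8: · MOVPL
9: · ADDLS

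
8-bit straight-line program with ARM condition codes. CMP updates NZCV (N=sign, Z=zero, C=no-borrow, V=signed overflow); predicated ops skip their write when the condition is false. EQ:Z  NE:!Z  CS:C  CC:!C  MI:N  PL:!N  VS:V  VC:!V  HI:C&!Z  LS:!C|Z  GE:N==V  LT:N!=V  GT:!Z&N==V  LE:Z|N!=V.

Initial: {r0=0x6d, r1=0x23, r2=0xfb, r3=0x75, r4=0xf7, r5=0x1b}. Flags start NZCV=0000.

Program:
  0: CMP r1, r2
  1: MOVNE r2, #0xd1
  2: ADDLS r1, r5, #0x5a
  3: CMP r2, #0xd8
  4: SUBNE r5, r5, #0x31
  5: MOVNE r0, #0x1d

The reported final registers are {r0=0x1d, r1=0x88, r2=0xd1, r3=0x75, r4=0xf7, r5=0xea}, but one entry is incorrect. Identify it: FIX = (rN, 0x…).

FIX = (r1, 0x75)

[0] flags=0000 → (cmp)
[1] flags=0000 NE?T → r2=0xd1
[2] flags=0000 LS?T → r1=0x75
[3] flags=1000 → (cmp)
[4] flags=1000 NE?T → r5=0xea
[5] flags=1000 NE?T → r0=0x1d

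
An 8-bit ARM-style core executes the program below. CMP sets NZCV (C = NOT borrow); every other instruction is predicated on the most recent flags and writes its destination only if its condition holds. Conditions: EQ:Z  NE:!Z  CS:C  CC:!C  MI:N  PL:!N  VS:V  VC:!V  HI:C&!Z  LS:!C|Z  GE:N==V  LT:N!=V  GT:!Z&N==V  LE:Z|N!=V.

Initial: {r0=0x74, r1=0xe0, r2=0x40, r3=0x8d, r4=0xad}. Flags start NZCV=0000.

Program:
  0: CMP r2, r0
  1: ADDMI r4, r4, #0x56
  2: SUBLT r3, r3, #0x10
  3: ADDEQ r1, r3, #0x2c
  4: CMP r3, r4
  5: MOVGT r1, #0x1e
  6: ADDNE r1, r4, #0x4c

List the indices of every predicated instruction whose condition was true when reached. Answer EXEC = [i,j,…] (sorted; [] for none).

EXEC = [1,2,5,6]

[0] flags=1000 → (cmp)
[1] flags=1000 MI?T → r4=0x03
[2] flags=1000 LT?T → r3=0x7d
[3] flags=1000 EQ?F → skip
[4] flags=0010 → (cmp)
[5] flags=0010 GT?T → r1=0x1e
[6] flags=0010 NE?T → r1=0x4f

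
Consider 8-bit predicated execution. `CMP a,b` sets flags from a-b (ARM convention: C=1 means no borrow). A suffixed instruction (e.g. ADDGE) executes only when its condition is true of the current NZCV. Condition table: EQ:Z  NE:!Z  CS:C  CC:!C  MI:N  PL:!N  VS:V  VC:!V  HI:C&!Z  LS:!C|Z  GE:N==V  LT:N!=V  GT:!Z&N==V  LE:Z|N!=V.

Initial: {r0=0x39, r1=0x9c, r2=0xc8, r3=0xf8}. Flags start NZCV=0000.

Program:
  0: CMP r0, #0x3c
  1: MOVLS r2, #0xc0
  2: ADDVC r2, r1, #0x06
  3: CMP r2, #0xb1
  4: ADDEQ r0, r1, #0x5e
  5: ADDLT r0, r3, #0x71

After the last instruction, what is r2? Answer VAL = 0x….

VAL = 0xa2

[0] flags=1000 → (cmp)
[1] flags=1000 LS?T → r2=0xc0
[2] flags=1000 VC?T → r2=0xa2
[3] flags=1000 → (cmp)
[4] flags=1000 EQ?F → skip
[5] flags=1000 LT?T → r0=0x69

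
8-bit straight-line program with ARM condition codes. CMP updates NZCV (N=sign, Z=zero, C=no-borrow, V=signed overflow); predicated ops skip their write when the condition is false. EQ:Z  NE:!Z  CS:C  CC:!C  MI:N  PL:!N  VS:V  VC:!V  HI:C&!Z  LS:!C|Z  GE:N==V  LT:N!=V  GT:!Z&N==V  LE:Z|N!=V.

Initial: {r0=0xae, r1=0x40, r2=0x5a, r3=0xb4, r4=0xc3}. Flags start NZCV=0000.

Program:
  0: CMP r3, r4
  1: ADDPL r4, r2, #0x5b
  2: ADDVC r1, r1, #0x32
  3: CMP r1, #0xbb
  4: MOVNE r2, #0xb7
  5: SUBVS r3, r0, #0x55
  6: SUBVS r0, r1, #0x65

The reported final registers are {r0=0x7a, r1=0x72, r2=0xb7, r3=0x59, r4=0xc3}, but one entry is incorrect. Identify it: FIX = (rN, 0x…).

FIX = (r0, 0x0d)

0: ✓ CMP  NZCV=1000
1: · ADDPL
2: ✓ ADDVC  r1←0x72
3: ✓ CMP  NZCV=1001
4: ✓ MOVNE  r2←0xb7
5: ✓ SUBVS  r3←0x59
6: ✓ SUBVS  r0←0x0d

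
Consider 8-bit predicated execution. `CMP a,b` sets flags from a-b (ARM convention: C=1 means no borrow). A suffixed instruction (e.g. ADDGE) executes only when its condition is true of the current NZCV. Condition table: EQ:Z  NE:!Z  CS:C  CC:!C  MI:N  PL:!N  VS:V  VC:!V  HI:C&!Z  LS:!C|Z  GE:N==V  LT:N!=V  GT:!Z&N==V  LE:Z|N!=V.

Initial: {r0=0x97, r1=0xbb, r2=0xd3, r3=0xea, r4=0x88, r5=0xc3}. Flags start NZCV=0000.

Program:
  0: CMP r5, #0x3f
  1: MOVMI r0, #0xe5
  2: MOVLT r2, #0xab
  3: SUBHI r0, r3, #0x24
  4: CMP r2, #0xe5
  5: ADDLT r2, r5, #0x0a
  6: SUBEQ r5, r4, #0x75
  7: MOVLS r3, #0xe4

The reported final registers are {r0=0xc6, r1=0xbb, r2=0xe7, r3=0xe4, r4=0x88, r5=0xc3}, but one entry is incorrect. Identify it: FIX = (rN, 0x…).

[0] flags=1010 → (cmp)
[1] flags=1010 MI?T → r0=0xe5
[2] flags=1010 LT?T → r2=0xab
[3] flags=1010 HI?T → r0=0xc6
[4] flags=1000 → (cmp)
[5] flags=1000 LT?T → r2=0xcd
[6] flags=1000 EQ?F → skip
[7] flags=1000 LS?T → r3=0xe4

FIX = (r2, 0xcd)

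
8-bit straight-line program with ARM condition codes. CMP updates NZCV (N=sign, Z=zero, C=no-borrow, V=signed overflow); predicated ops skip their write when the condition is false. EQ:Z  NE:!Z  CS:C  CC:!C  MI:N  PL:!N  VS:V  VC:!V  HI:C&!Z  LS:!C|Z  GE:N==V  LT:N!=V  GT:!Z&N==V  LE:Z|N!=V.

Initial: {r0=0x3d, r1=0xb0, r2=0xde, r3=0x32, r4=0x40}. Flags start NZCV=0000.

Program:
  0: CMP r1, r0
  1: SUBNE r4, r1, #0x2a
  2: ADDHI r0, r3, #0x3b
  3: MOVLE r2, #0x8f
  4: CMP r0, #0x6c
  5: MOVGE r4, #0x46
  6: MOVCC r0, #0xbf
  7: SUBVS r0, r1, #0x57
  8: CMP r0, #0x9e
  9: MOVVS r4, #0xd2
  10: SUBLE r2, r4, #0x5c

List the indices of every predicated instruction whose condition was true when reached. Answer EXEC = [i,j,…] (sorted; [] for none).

EXEC = [1,2,3,5,9]

[0] flags=0011 → (cmp)
[1] flags=0011 NE?T → r4=0x86
[2] flags=0011 HI?T → r0=0x6d
[3] flags=0011 LE?T → r2=0x8f
[4] flags=0010 → (cmp)
[5] flags=0010 GE?T → r4=0x46
[6] flags=0010 CC?F → skip
[7] flags=0010 VS?F → skip
[8] flags=1001 → (cmp)
[9] flags=1001 VS?T → r4=0xd2
[10] flags=1001 LE?F → skip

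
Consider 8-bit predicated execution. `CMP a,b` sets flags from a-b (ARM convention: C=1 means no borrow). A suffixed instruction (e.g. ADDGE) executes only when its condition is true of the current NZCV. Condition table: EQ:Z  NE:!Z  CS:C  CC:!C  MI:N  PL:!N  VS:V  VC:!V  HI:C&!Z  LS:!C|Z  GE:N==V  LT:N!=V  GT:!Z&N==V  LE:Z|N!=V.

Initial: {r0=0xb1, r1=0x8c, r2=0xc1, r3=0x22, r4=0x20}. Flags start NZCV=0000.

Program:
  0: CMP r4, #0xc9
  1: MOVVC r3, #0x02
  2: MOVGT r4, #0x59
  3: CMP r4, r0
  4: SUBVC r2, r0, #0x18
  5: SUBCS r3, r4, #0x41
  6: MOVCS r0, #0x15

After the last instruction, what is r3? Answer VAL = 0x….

VAL = 0x02

0: ✓ CMP  NZCV=0000
1: ✓ MOVVC  r3←0x02
2: ✓ MOVGT  r4←0x59
3: ✓ CMP  NZCV=1001
4: · SUBVC
5: · SUBCS
6: · MOVCS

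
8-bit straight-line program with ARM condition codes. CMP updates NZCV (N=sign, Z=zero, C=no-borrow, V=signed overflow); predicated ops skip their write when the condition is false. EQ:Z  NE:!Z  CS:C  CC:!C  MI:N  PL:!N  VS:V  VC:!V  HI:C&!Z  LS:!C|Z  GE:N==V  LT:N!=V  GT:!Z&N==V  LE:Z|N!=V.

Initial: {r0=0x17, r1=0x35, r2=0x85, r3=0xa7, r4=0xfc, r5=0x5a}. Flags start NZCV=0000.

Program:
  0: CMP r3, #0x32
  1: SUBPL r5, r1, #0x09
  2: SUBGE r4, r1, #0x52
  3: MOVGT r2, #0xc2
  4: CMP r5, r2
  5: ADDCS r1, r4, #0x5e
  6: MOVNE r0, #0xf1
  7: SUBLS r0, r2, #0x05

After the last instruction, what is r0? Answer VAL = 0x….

VAL = 0x80

0: ✓ CMP  NZCV=0011
1: ✓ SUBPL  r5←0x2c
2: · SUBGE
3: · MOVGT
4: ✓ CMP  NZCV=1001
5: · ADDCS
6: ✓ MOVNE  r0←0xf1
7: ✓ SUBLS  r0←0x80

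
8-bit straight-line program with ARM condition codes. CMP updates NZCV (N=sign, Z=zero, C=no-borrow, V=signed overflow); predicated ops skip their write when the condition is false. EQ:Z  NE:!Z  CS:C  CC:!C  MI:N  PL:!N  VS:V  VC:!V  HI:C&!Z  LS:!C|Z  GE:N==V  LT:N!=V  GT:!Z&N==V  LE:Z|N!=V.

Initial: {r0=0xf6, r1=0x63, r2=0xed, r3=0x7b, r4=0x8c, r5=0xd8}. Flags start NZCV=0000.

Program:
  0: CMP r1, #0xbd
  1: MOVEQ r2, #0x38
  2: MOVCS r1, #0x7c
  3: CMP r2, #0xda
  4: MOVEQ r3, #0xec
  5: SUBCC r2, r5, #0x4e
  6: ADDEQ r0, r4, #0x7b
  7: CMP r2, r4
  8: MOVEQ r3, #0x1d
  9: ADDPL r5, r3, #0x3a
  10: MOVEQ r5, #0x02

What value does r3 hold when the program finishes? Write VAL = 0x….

VAL = 0x7b

0: ✓ CMP  NZCV=1001
1: · MOVEQ
2: · MOVCS
3: ✓ CMP  NZCV=0010
4: · MOVEQ
5: · SUBCC
6: · ADDEQ
7: ✓ CMP  NZCV=0010
8: · MOVEQ
9: ✓ ADDPL  r5←0xb5
10: · MOVEQ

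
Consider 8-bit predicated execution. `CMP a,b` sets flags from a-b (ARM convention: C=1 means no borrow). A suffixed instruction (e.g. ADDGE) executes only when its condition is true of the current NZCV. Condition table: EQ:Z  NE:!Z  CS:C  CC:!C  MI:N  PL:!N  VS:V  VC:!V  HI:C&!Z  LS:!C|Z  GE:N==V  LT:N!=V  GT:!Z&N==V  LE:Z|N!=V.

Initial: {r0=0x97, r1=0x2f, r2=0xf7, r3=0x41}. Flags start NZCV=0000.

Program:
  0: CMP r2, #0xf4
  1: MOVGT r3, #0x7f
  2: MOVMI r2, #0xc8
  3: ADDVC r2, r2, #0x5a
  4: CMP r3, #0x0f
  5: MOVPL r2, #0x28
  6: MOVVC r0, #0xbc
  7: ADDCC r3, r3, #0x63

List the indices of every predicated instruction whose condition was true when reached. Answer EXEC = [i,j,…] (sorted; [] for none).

[0] flags=0010 → (cmp)
[1] flags=0010 GT?T → r3=0x7f
[2] flags=0010 MI?F → skip
[3] flags=0010 VC?T → r2=0x51
[4] flags=0010 → (cmp)
[5] flags=0010 PL?T → r2=0x28
[6] flags=0010 VC?T → r0=0xbc
[7] flags=0010 CC?F → skip

EXEC = [1,3,5,6]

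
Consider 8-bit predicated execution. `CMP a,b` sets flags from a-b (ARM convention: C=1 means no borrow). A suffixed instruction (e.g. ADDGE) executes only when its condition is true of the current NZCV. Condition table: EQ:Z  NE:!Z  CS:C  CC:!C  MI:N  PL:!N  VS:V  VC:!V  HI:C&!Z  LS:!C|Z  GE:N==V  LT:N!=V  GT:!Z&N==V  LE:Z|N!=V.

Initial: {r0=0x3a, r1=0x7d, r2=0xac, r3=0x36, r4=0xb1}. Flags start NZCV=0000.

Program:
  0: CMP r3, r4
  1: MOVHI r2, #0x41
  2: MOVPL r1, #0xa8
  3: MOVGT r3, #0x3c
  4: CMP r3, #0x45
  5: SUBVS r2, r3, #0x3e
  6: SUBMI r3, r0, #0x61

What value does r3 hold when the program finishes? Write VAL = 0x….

0: ✓ CMP  NZCV=1001
1: · MOVHI
2: · MOVPL
3: ✓ MOVGT  r3←0x3c
4: ✓ CMP  NZCV=1000
5: · SUBVS
6: ✓ SUBMI  r3←0xd9

VAL = 0xd9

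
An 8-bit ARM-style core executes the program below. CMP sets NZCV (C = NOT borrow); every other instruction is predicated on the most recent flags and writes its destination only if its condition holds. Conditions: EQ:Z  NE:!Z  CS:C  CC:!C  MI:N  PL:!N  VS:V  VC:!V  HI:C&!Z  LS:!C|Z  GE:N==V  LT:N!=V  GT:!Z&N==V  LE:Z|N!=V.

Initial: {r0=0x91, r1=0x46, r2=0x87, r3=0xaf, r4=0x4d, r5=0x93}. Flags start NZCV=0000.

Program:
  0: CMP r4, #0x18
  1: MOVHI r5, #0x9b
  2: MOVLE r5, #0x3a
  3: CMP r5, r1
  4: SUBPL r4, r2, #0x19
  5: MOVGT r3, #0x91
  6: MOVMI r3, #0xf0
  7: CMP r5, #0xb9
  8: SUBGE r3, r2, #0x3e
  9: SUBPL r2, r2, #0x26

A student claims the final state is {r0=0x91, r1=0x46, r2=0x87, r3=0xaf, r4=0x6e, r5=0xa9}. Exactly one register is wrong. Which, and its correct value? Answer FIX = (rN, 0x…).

FIX = (r5, 0x9b)

[0] flags=0010 → (cmp)
[1] flags=0010 HI?T → r5=0x9b
[2] flags=0010 LE?F → skip
[3] flags=0011 → (cmp)
[4] flags=0011 PL?T → r4=0x6e
[5] flags=0011 GT?F → skip
[6] flags=0011 MI?F → skip
[7] flags=1000 → (cmp)
[8] flags=1000 GE?F → skip
[9] flags=1000 PL?F → skip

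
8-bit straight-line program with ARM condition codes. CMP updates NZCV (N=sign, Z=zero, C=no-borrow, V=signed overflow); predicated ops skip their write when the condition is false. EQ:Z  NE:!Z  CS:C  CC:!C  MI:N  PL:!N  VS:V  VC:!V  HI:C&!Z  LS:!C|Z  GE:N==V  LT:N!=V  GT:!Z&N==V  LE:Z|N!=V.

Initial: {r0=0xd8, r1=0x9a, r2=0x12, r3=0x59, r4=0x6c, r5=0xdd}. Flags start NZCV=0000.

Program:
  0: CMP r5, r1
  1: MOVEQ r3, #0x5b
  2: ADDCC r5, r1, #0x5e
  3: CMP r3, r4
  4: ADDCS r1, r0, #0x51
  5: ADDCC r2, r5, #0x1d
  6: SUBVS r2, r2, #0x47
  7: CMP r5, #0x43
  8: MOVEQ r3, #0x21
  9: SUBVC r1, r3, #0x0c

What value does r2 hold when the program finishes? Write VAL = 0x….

VAL = 0xfa

0: ✓ CMP  NZCV=0010
1: · MOVEQ
2: · ADDCC
3: ✓ CMP  NZCV=1000
4: · ADDCS
5: ✓ ADDCC  r2←0xfa
6: · SUBVS
7: ✓ CMP  NZCV=1010
8: · MOVEQ
9: ✓ SUBVC  r1←0x4d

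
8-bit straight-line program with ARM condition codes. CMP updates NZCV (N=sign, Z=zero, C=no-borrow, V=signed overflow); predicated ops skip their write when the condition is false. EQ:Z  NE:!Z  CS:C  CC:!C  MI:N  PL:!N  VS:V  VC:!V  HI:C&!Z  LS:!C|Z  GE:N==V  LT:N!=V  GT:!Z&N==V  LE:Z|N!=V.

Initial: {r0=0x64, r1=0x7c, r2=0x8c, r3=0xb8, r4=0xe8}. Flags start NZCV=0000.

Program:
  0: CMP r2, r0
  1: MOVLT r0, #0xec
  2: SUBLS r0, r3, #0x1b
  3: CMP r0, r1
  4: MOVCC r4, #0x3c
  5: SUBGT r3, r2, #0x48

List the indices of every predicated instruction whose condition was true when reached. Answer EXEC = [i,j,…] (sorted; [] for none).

EXEC = [1]

[0] flags=0011 → (cmp)
[1] flags=0011 LT?T → r0=0xec
[2] flags=0011 LS?F → skip
[3] flags=0011 → (cmp)
[4] flags=0011 CC?F → skip
[5] flags=0011 GT?F → skip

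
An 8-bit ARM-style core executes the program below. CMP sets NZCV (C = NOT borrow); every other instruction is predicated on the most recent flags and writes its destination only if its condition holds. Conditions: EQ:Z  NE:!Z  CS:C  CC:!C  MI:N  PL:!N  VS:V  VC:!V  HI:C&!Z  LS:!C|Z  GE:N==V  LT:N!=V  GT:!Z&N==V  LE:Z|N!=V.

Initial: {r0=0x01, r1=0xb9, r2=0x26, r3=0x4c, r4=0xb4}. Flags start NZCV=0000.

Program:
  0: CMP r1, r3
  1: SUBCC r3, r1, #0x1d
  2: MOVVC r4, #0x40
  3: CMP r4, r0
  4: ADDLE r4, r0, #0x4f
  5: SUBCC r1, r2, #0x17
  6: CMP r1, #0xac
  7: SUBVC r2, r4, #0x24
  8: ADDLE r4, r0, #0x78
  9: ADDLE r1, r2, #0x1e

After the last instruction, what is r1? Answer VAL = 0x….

VAL = 0xb9

0: ✓ CMP  NZCV=0011
1: · SUBCC
2: · MOVVC
3: ✓ CMP  NZCV=1010
4: ✓ ADDLE  r4←0x50
5: · SUBCC
6: ✓ CMP  NZCV=0010
7: ✓ SUBVC  r2←0x2c
8: · ADDLE
9: · ADDLE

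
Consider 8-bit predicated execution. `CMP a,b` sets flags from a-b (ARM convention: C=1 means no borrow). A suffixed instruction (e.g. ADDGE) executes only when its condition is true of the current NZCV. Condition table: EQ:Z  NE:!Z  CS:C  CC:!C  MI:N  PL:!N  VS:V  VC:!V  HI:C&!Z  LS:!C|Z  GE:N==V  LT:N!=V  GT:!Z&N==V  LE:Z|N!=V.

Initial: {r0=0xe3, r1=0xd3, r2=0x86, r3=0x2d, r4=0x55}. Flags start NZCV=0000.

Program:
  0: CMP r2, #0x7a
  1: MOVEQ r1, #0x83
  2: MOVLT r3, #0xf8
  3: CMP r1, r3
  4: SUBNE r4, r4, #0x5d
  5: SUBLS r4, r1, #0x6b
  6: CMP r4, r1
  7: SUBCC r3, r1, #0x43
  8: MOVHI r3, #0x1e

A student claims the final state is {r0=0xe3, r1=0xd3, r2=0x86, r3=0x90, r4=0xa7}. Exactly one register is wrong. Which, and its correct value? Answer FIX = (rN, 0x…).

0: ✓ CMP  NZCV=0011
1: · MOVEQ
2: ✓ MOVLT  r3←0xf8
3: ✓ CMP  NZCV=1000
4: ✓ SUBNE  r4←0xf8
5: ✓ SUBLS  r4←0x68
6: ✓ CMP  NZCV=1001
7: ✓ SUBCC  r3←0x90
8: · MOVHI

FIX = (r4, 0x68)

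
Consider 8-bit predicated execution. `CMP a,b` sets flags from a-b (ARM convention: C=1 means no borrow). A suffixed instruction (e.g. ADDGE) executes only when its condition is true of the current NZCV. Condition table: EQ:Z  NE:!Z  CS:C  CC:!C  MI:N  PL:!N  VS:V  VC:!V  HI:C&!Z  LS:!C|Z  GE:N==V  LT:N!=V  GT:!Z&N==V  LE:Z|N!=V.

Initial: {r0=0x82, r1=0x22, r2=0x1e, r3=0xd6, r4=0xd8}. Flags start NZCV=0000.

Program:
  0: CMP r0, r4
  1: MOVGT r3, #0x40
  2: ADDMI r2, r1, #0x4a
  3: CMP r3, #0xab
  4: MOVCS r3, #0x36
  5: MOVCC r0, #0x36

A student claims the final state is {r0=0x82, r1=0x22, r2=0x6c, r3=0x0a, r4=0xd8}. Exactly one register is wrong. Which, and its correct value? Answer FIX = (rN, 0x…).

FIX = (r3, 0x36)

[0] flags=1000 → (cmp)
[1] flags=1000 GT?F → skip
[2] flags=1000 MI?T → r2=0x6c
[3] flags=0010 → (cmp)
[4] flags=0010 CS?T → r3=0x36
[5] flags=0010 CC?F → skip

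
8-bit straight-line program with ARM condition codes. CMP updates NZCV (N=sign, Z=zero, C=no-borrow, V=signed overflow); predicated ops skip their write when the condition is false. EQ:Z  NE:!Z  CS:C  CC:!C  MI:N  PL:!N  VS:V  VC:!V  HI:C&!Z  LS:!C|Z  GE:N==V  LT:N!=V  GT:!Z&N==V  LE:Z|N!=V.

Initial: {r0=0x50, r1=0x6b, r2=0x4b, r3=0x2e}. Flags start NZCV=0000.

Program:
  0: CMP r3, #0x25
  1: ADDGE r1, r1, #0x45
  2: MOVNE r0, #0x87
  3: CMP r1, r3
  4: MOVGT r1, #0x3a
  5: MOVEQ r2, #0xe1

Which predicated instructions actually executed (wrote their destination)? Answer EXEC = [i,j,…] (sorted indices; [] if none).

EXEC = [1,2]

[0] flags=0010 → (cmp)
[1] flags=0010 GE?T → r1=0xb0
[2] flags=0010 NE?T → r0=0x87
[3] flags=1010 → (cmp)
[4] flags=1010 GT?F → skip
[5] flags=1010 EQ?F → skip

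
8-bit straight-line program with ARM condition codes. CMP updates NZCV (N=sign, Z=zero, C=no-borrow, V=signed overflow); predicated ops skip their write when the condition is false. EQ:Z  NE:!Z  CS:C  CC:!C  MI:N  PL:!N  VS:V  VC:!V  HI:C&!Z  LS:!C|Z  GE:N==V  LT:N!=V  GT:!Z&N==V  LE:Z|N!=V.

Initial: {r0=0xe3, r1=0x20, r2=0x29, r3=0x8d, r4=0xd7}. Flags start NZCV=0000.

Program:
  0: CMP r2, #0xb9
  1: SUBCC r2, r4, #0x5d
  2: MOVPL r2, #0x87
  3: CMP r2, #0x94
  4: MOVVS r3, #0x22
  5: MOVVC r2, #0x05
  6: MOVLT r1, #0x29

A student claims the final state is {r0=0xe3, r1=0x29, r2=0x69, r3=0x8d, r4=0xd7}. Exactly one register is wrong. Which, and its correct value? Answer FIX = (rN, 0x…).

[0] flags=0000 → (cmp)
[1] flags=0000 CC?T → r2=0x7a
[2] flags=0000 PL?T → r2=0x87
[3] flags=1000 → (cmp)
[4] flags=1000 VS?F → skip
[5] flags=1000 VC?T → r2=0x05
[6] flags=1000 LT?T → r1=0x29

FIX = (r2, 0x05)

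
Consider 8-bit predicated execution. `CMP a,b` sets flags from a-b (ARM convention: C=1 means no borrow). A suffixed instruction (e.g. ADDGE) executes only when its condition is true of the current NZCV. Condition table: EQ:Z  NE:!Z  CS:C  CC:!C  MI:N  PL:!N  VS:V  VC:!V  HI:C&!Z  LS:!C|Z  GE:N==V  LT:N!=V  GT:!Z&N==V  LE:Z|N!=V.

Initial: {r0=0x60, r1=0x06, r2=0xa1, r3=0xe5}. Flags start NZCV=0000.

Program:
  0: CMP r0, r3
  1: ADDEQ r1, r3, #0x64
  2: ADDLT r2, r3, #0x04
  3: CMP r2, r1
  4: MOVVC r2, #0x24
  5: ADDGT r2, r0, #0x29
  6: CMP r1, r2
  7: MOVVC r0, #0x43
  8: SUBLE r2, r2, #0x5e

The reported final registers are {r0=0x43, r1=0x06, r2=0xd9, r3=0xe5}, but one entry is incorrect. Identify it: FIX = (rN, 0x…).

FIX = (r2, 0xc6)

0: ✓ CMP  NZCV=0000
1: · ADDEQ
2: · ADDLT
3: ✓ CMP  NZCV=1010
4: ✓ MOVVC  r2←0x24
5: · ADDGT
6: ✓ CMP  NZCV=1000
7: ✓ MOVVC  r0←0x43
8: ✓ SUBLE  r2←0xc6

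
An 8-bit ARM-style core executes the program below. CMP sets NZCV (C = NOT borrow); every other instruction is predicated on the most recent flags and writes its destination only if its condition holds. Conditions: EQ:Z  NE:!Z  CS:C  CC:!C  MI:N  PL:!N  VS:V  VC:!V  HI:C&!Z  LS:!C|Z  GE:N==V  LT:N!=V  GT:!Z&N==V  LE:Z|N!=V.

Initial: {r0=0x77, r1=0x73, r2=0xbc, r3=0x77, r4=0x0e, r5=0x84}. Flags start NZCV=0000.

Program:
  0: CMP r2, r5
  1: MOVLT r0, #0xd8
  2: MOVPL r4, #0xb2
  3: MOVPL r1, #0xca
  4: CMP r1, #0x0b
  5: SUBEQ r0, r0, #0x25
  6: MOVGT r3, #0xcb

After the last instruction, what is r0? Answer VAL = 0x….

0: ✓ CMP  NZCV=0010
1: · MOVLT
2: ✓ MOVPL  r4←0xb2
3: ✓ MOVPL  r1←0xca
4: ✓ CMP  NZCV=1010
5: · SUBEQ
6: · MOVGT

VAL = 0x77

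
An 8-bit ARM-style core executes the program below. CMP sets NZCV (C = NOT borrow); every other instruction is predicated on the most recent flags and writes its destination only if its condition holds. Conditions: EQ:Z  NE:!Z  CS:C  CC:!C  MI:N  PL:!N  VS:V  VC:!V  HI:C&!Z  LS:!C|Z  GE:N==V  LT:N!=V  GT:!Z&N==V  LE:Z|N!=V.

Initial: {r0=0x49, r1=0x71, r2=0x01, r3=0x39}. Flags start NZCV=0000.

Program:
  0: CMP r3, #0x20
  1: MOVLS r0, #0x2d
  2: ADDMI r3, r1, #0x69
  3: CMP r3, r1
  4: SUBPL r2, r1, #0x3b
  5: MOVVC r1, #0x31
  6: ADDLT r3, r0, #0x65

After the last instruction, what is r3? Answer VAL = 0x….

0: ✓ CMP  NZCV=0010
1: · MOVLS
2: · ADDMI
3: ✓ CMP  NZCV=1000
4: · SUBPL
5: ✓ MOVVC  r1←0x31
6: ✓ ADDLT  r3←0xae

VAL = 0xae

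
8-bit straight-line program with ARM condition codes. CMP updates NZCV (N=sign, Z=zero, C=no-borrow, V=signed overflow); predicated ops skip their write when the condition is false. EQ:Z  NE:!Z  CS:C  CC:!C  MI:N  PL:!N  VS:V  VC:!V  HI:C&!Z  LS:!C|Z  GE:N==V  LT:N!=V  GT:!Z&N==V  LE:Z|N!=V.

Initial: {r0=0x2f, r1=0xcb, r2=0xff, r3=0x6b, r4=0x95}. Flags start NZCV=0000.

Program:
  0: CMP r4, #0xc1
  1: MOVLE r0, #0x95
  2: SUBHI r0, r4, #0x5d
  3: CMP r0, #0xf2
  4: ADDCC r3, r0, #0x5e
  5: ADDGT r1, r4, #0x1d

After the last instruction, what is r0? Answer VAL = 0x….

VAL = 0x95

[0] flags=1000 → (cmp)
[1] flags=1000 LE?T → r0=0x95
[2] flags=1000 HI?F → skip
[3] flags=1000 → (cmp)
[4] flags=1000 CC?T → r3=0xf3
[5] flags=1000 GT?F → skip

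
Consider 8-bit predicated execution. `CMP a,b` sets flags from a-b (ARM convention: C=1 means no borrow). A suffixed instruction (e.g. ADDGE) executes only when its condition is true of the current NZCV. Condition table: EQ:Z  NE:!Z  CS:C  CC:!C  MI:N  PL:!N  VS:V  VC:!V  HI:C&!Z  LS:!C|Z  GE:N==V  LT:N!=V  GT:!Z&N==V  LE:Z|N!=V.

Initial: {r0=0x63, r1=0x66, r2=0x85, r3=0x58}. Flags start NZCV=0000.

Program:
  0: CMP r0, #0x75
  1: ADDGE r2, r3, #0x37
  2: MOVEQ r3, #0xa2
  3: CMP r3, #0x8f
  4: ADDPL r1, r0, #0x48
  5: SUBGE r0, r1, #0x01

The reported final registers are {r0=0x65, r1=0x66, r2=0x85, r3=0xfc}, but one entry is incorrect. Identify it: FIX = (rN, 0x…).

FIX = (r3, 0x58)

0: ✓ CMP  NZCV=1000
1: · ADDGE
2: · MOVEQ
3: ✓ CMP  NZCV=1001
4: · ADDPL
5: ✓ SUBGE  r0←0x65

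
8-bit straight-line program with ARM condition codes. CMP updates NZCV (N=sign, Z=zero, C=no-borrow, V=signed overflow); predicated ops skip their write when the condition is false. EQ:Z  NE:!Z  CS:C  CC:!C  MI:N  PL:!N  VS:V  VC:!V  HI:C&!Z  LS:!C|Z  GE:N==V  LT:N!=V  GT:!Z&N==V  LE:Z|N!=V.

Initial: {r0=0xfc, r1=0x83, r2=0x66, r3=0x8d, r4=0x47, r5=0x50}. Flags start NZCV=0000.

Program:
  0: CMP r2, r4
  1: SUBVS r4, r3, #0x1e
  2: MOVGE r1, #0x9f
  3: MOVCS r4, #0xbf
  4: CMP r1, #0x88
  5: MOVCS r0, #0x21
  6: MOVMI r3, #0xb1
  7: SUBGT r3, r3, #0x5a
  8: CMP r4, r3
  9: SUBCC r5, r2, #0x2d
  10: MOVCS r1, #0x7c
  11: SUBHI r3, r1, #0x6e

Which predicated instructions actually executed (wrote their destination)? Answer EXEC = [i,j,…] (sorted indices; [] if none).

[0] flags=0010 → (cmp)
[1] flags=0010 VS?F → skip
[2] flags=0010 GE?T → r1=0x9f
[3] flags=0010 CS?T → r4=0xbf
[4] flags=0010 → (cmp)
[5] flags=0010 CS?T → r0=0x21
[6] flags=0010 MI?F → skip
[7] flags=0010 GT?T → r3=0x33
[8] flags=1010 → (cmp)
[9] flags=1010 CC?F → skip
[10] flags=1010 CS?T → r1=0x7c
[11] flags=1010 HI?T → r3=0x0e

EXEC = [2,3,5,7,10,11]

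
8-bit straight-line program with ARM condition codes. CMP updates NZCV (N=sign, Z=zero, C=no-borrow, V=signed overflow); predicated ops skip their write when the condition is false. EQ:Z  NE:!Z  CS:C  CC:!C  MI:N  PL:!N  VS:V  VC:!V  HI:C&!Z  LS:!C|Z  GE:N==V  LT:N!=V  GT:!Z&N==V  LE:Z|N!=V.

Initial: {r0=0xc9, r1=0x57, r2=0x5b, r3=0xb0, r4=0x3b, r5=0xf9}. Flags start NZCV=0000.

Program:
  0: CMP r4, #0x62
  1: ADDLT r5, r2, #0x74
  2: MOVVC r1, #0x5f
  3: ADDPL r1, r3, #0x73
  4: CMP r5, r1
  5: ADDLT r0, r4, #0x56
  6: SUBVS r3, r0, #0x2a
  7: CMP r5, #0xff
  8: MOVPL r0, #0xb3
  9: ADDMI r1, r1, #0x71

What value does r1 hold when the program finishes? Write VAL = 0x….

VAL = 0xd0

0: ✓ CMP  NZCV=1000
1: ✓ ADDLT  r5←0xcf
2: ✓ MOVVC  r1←0x5f
3: · ADDPL
4: ✓ CMP  NZCV=0011
5: ✓ ADDLT  r0←0x91
6: ✓ SUBVS  r3←0x67
7: ✓ CMP  NZCV=1000
8: · MOVPL
9: ✓ ADDMI  r1←0xd0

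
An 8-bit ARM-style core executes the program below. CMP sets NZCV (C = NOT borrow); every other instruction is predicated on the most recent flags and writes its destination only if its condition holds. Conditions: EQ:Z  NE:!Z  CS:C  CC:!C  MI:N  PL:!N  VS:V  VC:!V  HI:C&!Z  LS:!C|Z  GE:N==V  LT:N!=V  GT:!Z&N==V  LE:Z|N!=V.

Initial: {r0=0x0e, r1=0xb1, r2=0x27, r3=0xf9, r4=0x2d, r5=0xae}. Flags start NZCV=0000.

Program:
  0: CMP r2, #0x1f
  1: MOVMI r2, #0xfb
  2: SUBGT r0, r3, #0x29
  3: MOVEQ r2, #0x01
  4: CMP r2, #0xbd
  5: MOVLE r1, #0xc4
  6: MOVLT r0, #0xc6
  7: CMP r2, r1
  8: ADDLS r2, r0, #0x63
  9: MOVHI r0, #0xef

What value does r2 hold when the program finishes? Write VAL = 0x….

VAL = 0x33

0: ✓ CMP  NZCV=0010
1: · MOVMI
2: ✓ SUBGT  r0←0xd0
3: · MOVEQ
4: ✓ CMP  NZCV=0000
5: · MOVLE
6: · MOVLT
7: ✓ CMP  NZCV=0000
8: ✓ ADDLS  r2←0x33
9: · MOVHI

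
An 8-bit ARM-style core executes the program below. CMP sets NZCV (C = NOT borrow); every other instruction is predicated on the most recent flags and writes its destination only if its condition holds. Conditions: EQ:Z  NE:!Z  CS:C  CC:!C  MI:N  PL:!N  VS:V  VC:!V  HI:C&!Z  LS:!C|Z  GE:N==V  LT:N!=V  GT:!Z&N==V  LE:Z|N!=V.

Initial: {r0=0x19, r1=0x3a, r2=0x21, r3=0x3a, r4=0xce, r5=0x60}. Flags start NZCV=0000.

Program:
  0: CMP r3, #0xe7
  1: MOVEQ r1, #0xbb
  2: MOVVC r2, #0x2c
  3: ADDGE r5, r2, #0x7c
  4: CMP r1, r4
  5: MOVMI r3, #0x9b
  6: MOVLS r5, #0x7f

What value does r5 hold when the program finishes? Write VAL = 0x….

VAL = 0x7f

0: ✓ CMP  NZCV=0000
1: · MOVEQ
2: ✓ MOVVC  r2←0x2c
3: ✓ ADDGE  r5←0xa8
4: ✓ CMP  NZCV=0000
5: · MOVMI
6: ✓ MOVLS  r5←0x7f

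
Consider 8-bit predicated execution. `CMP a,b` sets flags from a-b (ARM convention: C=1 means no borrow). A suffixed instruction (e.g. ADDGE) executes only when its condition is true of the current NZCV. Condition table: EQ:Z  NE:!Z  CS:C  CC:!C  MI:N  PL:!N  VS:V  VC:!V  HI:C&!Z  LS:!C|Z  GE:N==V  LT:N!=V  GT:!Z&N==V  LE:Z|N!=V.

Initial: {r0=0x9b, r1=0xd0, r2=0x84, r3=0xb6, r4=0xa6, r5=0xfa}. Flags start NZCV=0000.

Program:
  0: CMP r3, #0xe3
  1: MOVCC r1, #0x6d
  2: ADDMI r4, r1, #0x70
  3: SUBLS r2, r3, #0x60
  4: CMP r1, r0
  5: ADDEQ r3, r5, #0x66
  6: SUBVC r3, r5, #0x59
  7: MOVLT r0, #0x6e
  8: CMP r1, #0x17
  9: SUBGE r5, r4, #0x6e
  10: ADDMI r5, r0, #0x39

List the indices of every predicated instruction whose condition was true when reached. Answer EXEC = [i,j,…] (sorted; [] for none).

EXEC = [1,2,3,9]

0: ✓ CMP  NZCV=1000
1: ✓ MOVCC  r1←0x6d
2: ✓ ADDMI  r4←0xdd
3: ✓ SUBLS  r2←0x56
4: ✓ CMP  NZCV=1001
5: · ADDEQ
6: · SUBVC
7: · MOVLT
8: ✓ CMP  NZCV=0010
9: ✓ SUBGE  r5←0x6f
10: · ADDMI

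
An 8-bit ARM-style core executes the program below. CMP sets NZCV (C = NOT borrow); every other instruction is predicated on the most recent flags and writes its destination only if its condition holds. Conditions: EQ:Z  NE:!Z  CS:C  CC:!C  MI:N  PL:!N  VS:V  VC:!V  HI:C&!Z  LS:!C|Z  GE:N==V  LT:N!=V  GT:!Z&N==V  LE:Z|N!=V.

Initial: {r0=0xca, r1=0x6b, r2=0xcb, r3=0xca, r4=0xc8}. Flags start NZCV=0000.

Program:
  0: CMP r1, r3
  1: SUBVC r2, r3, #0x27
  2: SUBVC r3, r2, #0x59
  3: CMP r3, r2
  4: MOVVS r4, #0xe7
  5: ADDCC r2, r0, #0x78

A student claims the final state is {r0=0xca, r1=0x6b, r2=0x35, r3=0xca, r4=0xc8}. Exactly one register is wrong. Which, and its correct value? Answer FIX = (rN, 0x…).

FIX = (r2, 0x42)

0: ✓ CMP  NZCV=1001
1: · SUBVC
2: · SUBVC
3: ✓ CMP  NZCV=1000
4: · MOVVS
5: ✓ ADDCC  r2←0x42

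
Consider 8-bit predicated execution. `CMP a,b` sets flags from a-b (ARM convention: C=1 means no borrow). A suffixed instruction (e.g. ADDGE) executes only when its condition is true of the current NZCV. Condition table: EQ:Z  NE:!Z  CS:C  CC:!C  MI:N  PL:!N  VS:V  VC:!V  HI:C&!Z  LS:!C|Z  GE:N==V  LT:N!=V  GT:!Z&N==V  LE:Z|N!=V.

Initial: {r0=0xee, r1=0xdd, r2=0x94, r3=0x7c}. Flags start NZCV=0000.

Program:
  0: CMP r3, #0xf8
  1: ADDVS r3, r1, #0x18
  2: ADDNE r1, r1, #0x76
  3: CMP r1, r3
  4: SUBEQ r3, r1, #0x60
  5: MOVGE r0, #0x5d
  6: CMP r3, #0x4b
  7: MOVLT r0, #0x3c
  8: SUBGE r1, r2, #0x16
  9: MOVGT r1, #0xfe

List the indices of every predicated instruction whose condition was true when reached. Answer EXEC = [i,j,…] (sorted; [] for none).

EXEC = [1,2,5,7]

[0] flags=1001 → (cmp)
[1] flags=1001 VS?T → r3=0xf5
[2] flags=1001 NE?T → r1=0x53
[3] flags=0000 → (cmp)
[4] flags=0000 EQ?F → skip
[5] flags=0000 GE?T → r0=0x5d
[6] flags=1010 → (cmp)
[7] flags=1010 LT?T → r0=0x3c
[8] flags=1010 GE?F → skip
[9] flags=1010 GT?F → skip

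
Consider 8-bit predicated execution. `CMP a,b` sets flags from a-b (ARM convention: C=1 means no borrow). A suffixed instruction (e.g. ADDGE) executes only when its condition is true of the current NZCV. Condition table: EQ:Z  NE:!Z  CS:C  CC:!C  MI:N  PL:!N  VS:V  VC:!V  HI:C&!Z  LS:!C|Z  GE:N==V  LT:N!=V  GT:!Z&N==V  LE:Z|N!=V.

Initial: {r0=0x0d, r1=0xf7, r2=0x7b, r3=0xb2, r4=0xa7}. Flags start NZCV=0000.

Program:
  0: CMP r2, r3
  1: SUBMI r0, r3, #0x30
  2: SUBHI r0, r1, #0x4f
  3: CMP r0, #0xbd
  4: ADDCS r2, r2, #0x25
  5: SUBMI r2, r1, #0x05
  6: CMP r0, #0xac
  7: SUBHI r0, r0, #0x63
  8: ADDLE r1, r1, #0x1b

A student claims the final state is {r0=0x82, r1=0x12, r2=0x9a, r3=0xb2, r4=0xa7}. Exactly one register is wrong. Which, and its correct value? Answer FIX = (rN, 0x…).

[0] flags=1001 → (cmp)
[1] flags=1001 MI?T → r0=0x82
[2] flags=1001 HI?F → skip
[3] flags=1000 → (cmp)
[4] flags=1000 CS?F → skip
[5] flags=1000 MI?T → r2=0xf2
[6] flags=1000 → (cmp)
[7] flags=1000 HI?F → skip
[8] flags=1000 LE?T → r1=0x12

FIX = (r2, 0xf2)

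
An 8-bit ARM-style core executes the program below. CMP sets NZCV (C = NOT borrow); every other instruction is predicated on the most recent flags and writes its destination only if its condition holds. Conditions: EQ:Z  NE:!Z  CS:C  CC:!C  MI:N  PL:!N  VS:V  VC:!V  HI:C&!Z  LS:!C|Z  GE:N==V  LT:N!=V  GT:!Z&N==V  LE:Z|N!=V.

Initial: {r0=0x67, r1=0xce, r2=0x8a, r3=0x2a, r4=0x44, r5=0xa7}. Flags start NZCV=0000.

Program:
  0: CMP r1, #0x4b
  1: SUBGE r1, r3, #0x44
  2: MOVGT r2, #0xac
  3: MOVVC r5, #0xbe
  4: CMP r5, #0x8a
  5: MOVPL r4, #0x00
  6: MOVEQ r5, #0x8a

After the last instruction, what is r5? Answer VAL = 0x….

VAL = 0xbe

[0] flags=1010 → (cmp)
[1] flags=1010 GE?F → skip
[2] flags=1010 GT?F → skip
[3] flags=1010 VC?T → r5=0xbe
[4] flags=0010 → (cmp)
[5] flags=0010 PL?T → r4=0x00
[6] flags=0010 EQ?F → skip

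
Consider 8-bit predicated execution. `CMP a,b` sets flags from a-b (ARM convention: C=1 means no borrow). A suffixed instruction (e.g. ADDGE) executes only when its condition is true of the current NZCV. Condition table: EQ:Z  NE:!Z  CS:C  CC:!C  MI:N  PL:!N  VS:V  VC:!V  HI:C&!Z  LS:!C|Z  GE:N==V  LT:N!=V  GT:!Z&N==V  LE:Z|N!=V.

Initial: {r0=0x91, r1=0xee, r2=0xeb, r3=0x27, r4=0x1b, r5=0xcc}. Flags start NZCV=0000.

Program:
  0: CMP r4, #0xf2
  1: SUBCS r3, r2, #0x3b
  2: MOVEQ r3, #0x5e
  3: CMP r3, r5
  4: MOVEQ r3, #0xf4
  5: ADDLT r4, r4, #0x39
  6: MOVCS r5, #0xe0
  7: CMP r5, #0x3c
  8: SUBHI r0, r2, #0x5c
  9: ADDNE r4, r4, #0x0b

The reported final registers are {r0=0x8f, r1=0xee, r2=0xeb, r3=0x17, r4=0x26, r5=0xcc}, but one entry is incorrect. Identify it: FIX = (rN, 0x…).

FIX = (r3, 0x27)

0: ✓ CMP  NZCV=0000
1: · SUBCS
2: · MOVEQ
3: ✓ CMP  NZCV=0000
4: · MOVEQ
5: · ADDLT
6: · MOVCS
7: ✓ CMP  NZCV=1010
8: ✓ SUBHI  r0←0x8f
9: ✓ ADDNE  r4←0x26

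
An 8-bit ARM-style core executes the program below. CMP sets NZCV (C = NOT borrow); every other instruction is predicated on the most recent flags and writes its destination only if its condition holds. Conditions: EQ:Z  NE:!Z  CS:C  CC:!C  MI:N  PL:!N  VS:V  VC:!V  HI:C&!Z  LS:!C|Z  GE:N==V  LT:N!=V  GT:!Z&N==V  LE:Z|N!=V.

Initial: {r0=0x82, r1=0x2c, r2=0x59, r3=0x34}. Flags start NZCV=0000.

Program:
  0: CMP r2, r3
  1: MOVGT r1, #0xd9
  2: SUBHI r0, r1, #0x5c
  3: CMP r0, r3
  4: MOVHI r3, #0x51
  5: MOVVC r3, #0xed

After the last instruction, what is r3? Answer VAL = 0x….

0: ✓ CMP  NZCV=0010
1: ✓ MOVGT  r1←0xd9
2: ✓ SUBHI  r0←0x7d
3: ✓ CMP  NZCV=0010
4: ✓ MOVHI  r3←0x51
5: ✓ MOVVC  r3←0xed

VAL = 0xed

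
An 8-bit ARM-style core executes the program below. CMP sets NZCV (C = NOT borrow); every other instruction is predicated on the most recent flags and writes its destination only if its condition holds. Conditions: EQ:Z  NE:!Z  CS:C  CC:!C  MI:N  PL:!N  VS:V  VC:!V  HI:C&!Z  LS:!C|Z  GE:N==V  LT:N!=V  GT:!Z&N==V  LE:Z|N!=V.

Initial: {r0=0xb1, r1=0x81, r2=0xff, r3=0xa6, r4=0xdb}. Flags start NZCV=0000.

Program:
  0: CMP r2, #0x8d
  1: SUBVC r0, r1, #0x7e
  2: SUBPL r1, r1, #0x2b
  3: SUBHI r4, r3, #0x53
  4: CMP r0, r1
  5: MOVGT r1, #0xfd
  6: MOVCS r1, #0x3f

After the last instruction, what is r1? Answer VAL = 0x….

0: ✓ CMP  NZCV=0010
1: ✓ SUBVC  r0←0x03
2: ✓ SUBPL  r1←0x56
3: ✓ SUBHI  r4←0x53
4: ✓ CMP  NZCV=1000
5: · MOVGT
6: · MOVCS

VAL = 0x56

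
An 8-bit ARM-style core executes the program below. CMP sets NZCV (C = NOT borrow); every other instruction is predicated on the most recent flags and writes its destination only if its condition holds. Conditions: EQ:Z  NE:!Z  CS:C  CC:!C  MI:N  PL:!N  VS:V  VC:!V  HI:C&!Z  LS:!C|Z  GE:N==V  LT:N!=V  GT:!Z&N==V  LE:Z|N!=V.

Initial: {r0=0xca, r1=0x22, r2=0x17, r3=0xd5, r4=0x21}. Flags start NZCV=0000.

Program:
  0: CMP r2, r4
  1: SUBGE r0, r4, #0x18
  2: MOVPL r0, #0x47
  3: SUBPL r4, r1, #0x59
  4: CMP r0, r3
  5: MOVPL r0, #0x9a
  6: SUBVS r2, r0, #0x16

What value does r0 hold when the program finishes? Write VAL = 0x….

0: ✓ CMP  NZCV=1000
1: · SUBGE
2: · MOVPL
3: · SUBPL
4: ✓ CMP  NZCV=1000
5: · MOVPL
6: · SUBVS

VAL = 0xca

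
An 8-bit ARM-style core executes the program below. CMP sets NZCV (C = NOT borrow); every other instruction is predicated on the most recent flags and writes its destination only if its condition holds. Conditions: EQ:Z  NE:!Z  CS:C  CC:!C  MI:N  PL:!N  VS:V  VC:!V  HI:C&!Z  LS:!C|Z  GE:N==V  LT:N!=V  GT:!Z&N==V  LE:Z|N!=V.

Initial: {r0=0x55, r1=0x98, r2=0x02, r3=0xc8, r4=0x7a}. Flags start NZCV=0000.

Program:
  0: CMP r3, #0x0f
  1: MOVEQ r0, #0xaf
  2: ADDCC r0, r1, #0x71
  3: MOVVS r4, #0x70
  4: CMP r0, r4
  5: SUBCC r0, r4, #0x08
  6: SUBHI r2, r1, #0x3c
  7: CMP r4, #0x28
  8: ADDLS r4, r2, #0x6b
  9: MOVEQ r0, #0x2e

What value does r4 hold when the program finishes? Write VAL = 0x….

VAL = 0x7a

[0] flags=1010 → (cmp)
[1] flags=1010 EQ?F → skip
[2] flags=1010 CC?F → skip
[3] flags=1010 VS?F → skip
[4] flags=1000 → (cmp)
[5] flags=1000 CC?T → r0=0x72
[6] flags=1000 HI?F → skip
[7] flags=0010 → (cmp)
[8] flags=0010 LS?F → skip
[9] flags=0010 EQ?F → skip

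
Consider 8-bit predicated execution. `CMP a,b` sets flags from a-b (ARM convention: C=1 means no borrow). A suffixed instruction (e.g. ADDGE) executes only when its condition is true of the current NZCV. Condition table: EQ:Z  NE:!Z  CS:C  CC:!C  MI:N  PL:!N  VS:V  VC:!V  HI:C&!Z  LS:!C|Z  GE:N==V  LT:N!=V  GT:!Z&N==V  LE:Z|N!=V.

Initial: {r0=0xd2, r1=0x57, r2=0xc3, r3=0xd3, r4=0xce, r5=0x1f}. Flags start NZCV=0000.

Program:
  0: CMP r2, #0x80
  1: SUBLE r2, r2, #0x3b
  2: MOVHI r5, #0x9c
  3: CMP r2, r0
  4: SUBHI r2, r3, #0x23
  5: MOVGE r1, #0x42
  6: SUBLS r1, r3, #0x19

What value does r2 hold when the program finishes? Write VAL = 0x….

0: ✓ CMP  NZCV=0010
1: · SUBLE
2: ✓ MOVHI  r5←0x9c
3: ✓ CMP  NZCV=1000
4: · SUBHI
5: · MOVGE
6: ✓ SUBLS  r1←0xba

VAL = 0xc3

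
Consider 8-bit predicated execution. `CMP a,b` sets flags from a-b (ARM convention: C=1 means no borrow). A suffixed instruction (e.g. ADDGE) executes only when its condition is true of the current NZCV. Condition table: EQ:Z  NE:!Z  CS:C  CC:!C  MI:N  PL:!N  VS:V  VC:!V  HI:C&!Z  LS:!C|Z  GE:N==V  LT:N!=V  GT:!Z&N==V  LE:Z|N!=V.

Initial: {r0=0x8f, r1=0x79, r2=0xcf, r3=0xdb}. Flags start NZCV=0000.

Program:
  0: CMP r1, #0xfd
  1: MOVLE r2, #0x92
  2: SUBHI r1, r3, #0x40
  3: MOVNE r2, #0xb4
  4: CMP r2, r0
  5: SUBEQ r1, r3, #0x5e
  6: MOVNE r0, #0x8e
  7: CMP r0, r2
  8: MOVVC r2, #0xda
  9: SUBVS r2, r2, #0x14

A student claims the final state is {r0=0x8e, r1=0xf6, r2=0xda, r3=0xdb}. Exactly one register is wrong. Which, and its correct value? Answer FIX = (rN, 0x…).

[0] flags=0000 → (cmp)
[1] flags=0000 LE?F → skip
[2] flags=0000 HI?F → skip
[3] flags=0000 NE?T → r2=0xb4
[4] flags=0010 → (cmp)
[5] flags=0010 EQ?F → skip
[6] flags=0010 NE?T → r0=0x8e
[7] flags=1000 → (cmp)
[8] flags=1000 VC?T → r2=0xda
[9] flags=1000 VS?F → skip

FIX = (r1, 0x79)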